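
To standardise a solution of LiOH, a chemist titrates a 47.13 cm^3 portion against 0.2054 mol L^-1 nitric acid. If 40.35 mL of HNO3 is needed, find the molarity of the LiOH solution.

n(HNO3) delivered = 0.2054 x 0.04035 = 0.008288 mol.
For a 1:1 reaction, n(LiOH) = 0.008288 mol.
[LiOH] = 0.008288 mol / 0.04713 L = 0.176 M.

0.176 M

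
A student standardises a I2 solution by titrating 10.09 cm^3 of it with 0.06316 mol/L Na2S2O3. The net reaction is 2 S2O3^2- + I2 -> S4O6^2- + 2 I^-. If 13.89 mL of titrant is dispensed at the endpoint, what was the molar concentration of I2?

n(Na2S2O3) = 0.06316 x 0.01389 = 0.0008773 mol.
From the balanced equation, 2 mol Na2S2O3 reacts with 1 mol I2, so n(I2) = 0.0008773 x 1/2 = 0.0004386 mol.
[I2] = 0.0004386 / 0.01009 L = 0.0435 M.

0.0435 M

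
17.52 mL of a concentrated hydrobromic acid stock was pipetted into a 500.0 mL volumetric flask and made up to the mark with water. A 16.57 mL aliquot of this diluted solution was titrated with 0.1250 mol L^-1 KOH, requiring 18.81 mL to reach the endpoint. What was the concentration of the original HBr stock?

4.05 M

n(KOH) = 0.1250 x 0.01881 = 0.002351 mol.
n(HBr) in the aliquot = 0.002351 mol.
[diluted HBr] = 0.002351 / 0.01657 = 0.1419 M.
Dilution factor = 500.0/17.52 = 28.54, so [stock] = 0.1419 x 28.54 = 4.05 M.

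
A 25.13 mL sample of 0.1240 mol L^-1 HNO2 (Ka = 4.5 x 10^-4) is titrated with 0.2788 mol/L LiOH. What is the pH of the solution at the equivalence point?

8.14

n(HNO2) = 0.1240 x 0.02513 = 0.003116 mol; V(LiOH) at equivalence = 0.003116/0.2788 = 0.01118 L.
At equivalence all the acid is converted to NO2-; total volume = 0.02513 + 0.01118 = 0.03631 L, so [NO2-] = 0.003116/0.03631 = 0.08583 M.
Kb = Kw/Ka = 1.0e-14 / 4.5 x 10^-4 = 2.22e-11.
[OH^-] = sqrt(Kb x [NO2-]) = sqrt(2.22e-11 x 0.08583) = 1.38e-6 M.
pOH = 5.86, so pH = 14.00 - 5.86 = 8.14.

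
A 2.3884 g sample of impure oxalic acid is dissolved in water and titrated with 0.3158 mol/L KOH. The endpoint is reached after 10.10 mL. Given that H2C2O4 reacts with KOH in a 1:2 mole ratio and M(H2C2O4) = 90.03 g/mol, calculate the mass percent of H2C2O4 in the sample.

n(KOH) = 0.3158 x 0.01010 = 0.003190 mol.
n(H2C2O4) = 0.003190 / 2 = 0.001595 mol.
mass of H2C2O4 = 0.001595 x 90.03 = 0.1436 g.
% purity = 0.1436 / 2.3884 x 100 = 6.01%.

6.01%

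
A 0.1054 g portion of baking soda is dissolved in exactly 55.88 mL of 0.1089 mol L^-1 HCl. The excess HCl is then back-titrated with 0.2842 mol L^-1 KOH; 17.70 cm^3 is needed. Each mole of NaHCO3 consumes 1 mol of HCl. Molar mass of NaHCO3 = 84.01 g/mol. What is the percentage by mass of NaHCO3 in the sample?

Total n(HCl) added = 0.1089 x 0.05588 = 0.006085 mol.
n(KOH) used = 0.2842 x 0.01770 = 0.005030 mol, which equals the excess n(HCl).
So n(HCl) consumed by the sample = 0.006085 - 0.005030 = 0.001055 mol.
n(NaHCO3) = 0.001055 / 1 = 0.001055 mol.
mass NaHCO3 = 0.001055 x 84.01 = 0.08863 g, so %NaHCO3 = 0.08863/0.1054 x 100 = 84.1%.

84.1%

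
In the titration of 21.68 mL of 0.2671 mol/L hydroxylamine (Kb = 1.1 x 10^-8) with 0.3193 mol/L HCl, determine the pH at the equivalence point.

n(NH2OH) = 0.2671 x 0.02168 = 0.005791 mol; V(HCl) at equivalence = 0.005791/0.3193 = 0.01814 L.
At equivalence the base is fully converted to NH3OH+; total volume = 0.03982 L, so [NH3OH+] = 0.005791/0.03982 = 0.1454 M.
Ka(NH3OH+) = Kw/Kb = 1.0e-14 / 1.1 x 10^-8 = 9.09e-7.
[H^+] = sqrt(Ka x [NH3OH+]) = sqrt(9.09e-7 x 0.1454) = 0.000364 M.
pH = -log(0.000364) = 3.44.

3.44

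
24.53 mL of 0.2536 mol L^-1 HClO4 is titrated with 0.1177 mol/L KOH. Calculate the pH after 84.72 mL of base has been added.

n(acid) = 0.2536 x 0.02453 = 0.006221 mol; n(KOH) added = 0.1177 x 0.08472 = 0.009972 mol.
Base is in excess by 0.009972 - 0.006221 = 0.003751 mol in a total volume of 0.1092 L.
[OH^-] = 0.003751/0.1092 = 0.03433 M, so pOH = 1.46 and pH = 14.00 - 1.46 = 12.54.

12.54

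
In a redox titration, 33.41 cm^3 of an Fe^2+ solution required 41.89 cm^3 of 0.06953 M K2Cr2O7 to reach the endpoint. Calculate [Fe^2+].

n(K2Cr2O7) = 0.06953 x 0.04189 = 0.002913 mol.
From the balanced equation, 1 mol K2Cr2O7 reacts with 6 mol Fe^2+, so n(Fe^2+) = 0.002913 x 6/1 = 0.01748 mol.
[Fe^2+] = 0.01748 / 0.03341 L = 0.523 M.

0.523 M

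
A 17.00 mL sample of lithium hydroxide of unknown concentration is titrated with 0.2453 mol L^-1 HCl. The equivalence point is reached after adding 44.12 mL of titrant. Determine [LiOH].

n(HCl) delivered = 0.2453 x 0.04412 = 0.01082 mol.
For a 1:1 reaction, n(LiOH) = 0.01082 mol.
[LiOH] = 0.01082 mol / 0.01700 L = 0.637 M.

0.637 M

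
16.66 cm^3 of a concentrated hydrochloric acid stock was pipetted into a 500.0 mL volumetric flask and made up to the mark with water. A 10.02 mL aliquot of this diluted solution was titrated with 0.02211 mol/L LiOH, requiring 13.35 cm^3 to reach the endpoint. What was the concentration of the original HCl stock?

n(LiOH) = 0.02211 x 0.01335 = 0.0002952 mol.
n(HCl) in the aliquot = 0.0002952 mol.
[diluted HCl] = 0.0002952 / 0.01002 = 0.02946 M.
Dilution factor = 500.0/16.66 = 30.01, so [stock] = 0.02946 x 30.01 = 0.884 M.

0.884 M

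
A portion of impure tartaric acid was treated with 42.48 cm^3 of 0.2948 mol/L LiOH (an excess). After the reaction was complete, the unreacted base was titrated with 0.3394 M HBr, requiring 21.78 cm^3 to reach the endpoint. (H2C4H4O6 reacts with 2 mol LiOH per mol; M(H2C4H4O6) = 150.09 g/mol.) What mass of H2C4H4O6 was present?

0.385 g

Total n(LiOH) added = 0.2948 x 0.04248 = 0.01252 mol.
n(HBr) used = 0.3394 x 0.02178 = 0.007392 mol, which equals the excess n(LiOH).
So n(LiOH) consumed by the sample = 0.01252 - 0.007392 = 0.005131 mol.
n(H2C4H4O6) = 0.005131 / 2 = 0.002565 mol.
mass = 0.002565 mol x 150.09 g/mol = 0.385 g.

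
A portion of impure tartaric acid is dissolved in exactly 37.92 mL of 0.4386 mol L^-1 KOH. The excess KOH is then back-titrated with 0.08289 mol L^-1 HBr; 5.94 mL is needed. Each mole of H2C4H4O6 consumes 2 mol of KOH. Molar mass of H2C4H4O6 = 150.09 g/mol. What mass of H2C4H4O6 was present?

1.21 g

Total n(KOH) added = 0.4386 x 0.03792 = 0.01663 mol.
n(HBr) used = 0.08289 x 0.005940 = 0.0004924 mol, which equals the excess n(KOH).
So n(KOH) consumed by the sample = 0.01663 - 0.0004924 = 0.01614 mol.
n(H2C4H4O6) = 0.01614 / 2 = 0.008070 mol.
mass = 0.008070 mol x 150.09 g/mol = 1.21 g.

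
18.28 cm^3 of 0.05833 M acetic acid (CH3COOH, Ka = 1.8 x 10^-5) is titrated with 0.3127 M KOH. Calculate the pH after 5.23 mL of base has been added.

n(acid) = 0.05833 x 0.01828 = 0.001066 mol; n(KOH) added = 0.3127 x 0.005230 = 0.001635 mol.
Base is in excess by 0.001635 - 0.001066 = 0.0005691 mol in a total volume of 0.02351 L.
[OH^-] = 0.0005691/0.02351 = 0.02421 M, so pOH = 1.62 and pH = 14.00 - 1.62 = 12.38.

12.38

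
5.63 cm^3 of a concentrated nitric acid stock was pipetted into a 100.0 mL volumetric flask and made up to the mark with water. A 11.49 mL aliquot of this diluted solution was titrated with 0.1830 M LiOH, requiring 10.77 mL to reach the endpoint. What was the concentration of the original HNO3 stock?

n(LiOH) = 0.1830 x 0.01077 = 0.001971 mol.
n(HNO3) in the aliquot = 0.001971 mol.
[diluted HNO3] = 0.001971 / 0.01149 = 0.1715 M.
Dilution factor = 100.0/5.630 = 17.76, so [stock] = 0.1715 x 17.76 = 3.05 M.

3.05 M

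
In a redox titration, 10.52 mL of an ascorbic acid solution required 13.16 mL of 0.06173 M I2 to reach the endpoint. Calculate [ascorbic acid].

n(I2) = 0.06173 x 0.01316 = 0.0008124 mol.
From the balanced equation, 1 mol I2 reacts with 1 mol ascorbic acid, so n(ascorbic acid) = 0.0008124 x 1/1 = 0.0008124 mol.
[ascorbic acid] = 0.0008124 / 0.01052 L = 0.0772 M.

0.0772 M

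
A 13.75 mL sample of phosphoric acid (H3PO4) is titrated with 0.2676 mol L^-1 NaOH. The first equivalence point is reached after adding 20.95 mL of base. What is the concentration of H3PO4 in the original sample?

0.408 M

n(NaOH) = 0.2676 x 0.02095 = 0.005606 mol.
At the first equivalence point, 1 mol OH^- react per mol H3PO4, so n(H3PO4) = 0.005606 / 1 = 0.005606 mol.
[H3PO4] = 0.005606 / 0.01375 L = 0.408 M.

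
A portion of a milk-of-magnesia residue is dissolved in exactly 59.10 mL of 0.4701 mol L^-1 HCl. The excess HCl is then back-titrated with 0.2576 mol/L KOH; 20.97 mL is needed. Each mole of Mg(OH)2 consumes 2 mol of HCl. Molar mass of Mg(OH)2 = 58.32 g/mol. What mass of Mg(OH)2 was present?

Total n(HCl) added = 0.4701 x 0.05910 = 0.02778 mol.
n(KOH) used = 0.2576 x 0.02097 = 0.005402 mol, which equals the excess n(HCl).
So n(HCl) consumed by the sample = 0.02778 - 0.005402 = 0.02238 mol.
n(Mg(OH)2) = 0.02238 / 2 = 0.01119 mol.
mass = 0.01119 mol x 58.32 g/mol = 0.653 g.

0.653 g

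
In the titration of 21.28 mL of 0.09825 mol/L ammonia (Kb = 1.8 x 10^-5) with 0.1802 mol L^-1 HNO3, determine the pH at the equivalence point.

5.23

n(NH3) = 0.09825 x 0.02128 = 0.002091 mol; V(HNO3) at equivalence = 0.002091/0.1802 = 0.01160 L.
At equivalence the base is fully converted to NH4+; total volume = 0.03288 L, so [NH4+] = 0.002091/0.03288 = 0.06358 M.
Ka(NH4+) = Kw/Kb = 1.0e-14 / 1.8 x 10^-5 = 5.56e-10.
[H^+] = sqrt(Ka x [NH4+]) = sqrt(5.56e-10 x 0.06358) = 5.94e-6 M.
pH = -log(5.94e-6) = 5.23.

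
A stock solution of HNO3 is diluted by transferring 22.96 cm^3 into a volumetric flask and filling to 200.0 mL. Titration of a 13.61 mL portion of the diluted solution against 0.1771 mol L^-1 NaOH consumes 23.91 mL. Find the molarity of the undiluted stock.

2.71 M

n(NaOH) = 0.1771 x 0.02391 = 0.004234 mol.
n(HNO3) in the aliquot = 0.004234 mol.
[diluted HNO3] = 0.004234 / 0.01361 = 0.3111 M.
Dilution factor = 200.0/22.96 = 8.711, so [stock] = 0.3111 x 8.711 = 2.71 M.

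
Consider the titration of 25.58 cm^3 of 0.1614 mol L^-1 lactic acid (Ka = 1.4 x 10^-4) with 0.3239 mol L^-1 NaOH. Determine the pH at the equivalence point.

8.44

n(HC3H5O3) = 0.1614 x 0.02558 = 0.004129 mol; V(NaOH) at equivalence = 0.004129/0.3239 = 0.01275 L.
At equivalence all the acid is converted to C3H5O3-; total volume = 0.02558 + 0.01275 = 0.03833 L, so [C3H5O3-] = 0.004129/0.03833 = 0.1077 M.
Kb = Kw/Ka = 1.0e-14 / 1.4 x 10^-4 = 7.14e-11.
[OH^-] = sqrt(Kb x [C3H5O3-]) = sqrt(7.14e-11 x 0.1077) = 2.77e-6 M.
pOH = 5.56, so pH = 14.00 - 5.56 = 8.44.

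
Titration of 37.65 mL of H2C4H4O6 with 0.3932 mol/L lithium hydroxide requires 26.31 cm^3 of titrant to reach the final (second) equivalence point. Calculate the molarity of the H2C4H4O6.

0.137 M

n(LiOH) = 0.3932 x 0.02631 = 0.01035 mol.
At the final (second) equivalence point, 2 mol OH^- react per mol H2C4H4O6, so n(H2C4H4O6) = 0.01035 / 2 = 0.005173 mol.
[H2C4H4O6] = 0.005173 / 0.03765 L = 0.137 M.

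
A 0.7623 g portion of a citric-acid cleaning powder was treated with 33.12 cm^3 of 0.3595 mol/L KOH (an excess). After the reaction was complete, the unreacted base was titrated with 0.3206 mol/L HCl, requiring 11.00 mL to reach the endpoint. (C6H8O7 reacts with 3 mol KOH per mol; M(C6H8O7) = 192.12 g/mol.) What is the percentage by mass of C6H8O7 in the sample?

Total n(KOH) added = 0.3595 x 0.03312 = 0.01191 mol.
n(HCl) used = 0.3206 x 0.01100 = 0.003527 mol, which equals the excess n(KOH).
So n(KOH) consumed by the sample = 0.01191 - 0.003527 = 0.008380 mol.
n(C6H8O7) = 0.008380 / 3 = 0.002793 mol.
mass C6H8O7 = 0.002793 x 192.12 = 0.5367 g, so %C6H8O7 = 0.5367/0.7623 x 100 = 70.4%.

70.4%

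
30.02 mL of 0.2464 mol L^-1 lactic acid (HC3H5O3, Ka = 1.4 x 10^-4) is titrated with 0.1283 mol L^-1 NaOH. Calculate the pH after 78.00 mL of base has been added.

12.38

n(acid) = 0.2464 x 0.03002 = 0.007397 mol; n(NaOH) added = 0.1283 x 0.07800 = 0.01001 mol.
Base is in excess by 0.01001 - 0.007397 = 0.002610 mol in a total volume of 0.1080 L.
[OH^-] = 0.002610/0.1080 = 0.02417 M, so pOH = 1.62 and pH = 14.00 - 1.62 = 12.38.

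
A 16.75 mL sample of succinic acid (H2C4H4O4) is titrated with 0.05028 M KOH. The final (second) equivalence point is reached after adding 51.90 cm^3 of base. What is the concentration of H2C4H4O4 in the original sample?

n(KOH) = 0.05028 x 0.05190 = 0.002610 mol.
At the final (second) equivalence point, 2 mol OH^- react per mol H2C4H4O4, so n(H2C4H4O4) = 0.002610 / 2 = 0.001305 mol.
[H2C4H4O4] = 0.001305 / 0.01675 L = 0.0779 M.

0.0779 M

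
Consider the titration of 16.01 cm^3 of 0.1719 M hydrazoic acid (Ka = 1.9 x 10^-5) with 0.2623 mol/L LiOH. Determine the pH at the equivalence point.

8.87

n(HN3) = 0.1719 x 0.01601 = 0.002752 mol; V(LiOH) at equivalence = 0.002752/0.2623 = 0.01049 L.
At equivalence all the acid is converted to N3-; total volume = 0.01601 + 0.01049 = 0.02650 L, so [N3-] = 0.002752/0.02650 = 0.1038 M.
Kb = Kw/Ka = 1.0e-14 / 1.9 x 10^-5 = 5.26e-10.
[OH^-] = sqrt(Kb x [N3-]) = sqrt(5.26e-10 x 0.1038) = 7.39e-6 M.
pOH = 5.13, so pH = 14.00 - 5.13 = 8.87.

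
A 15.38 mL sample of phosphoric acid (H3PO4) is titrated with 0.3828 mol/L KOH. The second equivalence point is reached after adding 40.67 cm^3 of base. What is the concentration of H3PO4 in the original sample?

0.506 M

n(KOH) = 0.3828 x 0.04067 = 0.01557 mol.
At the second equivalence point, 2 mol OH^- react per mol H3PO4, so n(H3PO4) = 0.01557 / 2 = 0.007784 mol.
[H3PO4] = 0.007784 / 0.01538 L = 0.506 M.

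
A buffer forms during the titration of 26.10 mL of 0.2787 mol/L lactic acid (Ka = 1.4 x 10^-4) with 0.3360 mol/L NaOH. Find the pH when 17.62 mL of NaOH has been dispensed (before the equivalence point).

Initial n(HC3H5O3) = 0.2787 x 0.02610 = 0.007274 mol.
n(NaOH) added = 0.3360 x 0.01762 = 0.005920 mol, converting that many moles of HC3H5O3 to C3H5O3-.
Remaining n(HC3H5O3) = 0.001354 mol; n(C3H5O3-) = 0.005920 mol.
By Henderson-Hasselbalch, pH = pKa + log([A^-]/[HA]) = 3.85 + log(0.005920/0.001354) = 3.85 + (+0.64) = 4.49.

4.49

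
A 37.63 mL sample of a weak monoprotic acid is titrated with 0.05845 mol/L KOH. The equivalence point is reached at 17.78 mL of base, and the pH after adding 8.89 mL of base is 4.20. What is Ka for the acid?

8.89 mL is half of the equivalence volume, so this is the half-equivalence point where [HA] = [A^-].
At half-equivalence pH = pKa, so pKa = 4.20.
Ka = 10^(-4.20) = 6.3 x 10^-5.

6.3 x 10^-5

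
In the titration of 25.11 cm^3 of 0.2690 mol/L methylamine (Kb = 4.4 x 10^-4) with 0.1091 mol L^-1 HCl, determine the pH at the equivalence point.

n(CH3NH2) = 0.2690 x 0.02511 = 0.006755 mol; V(HCl) at equivalence = 0.006755/0.1091 = 0.06191 L.
At equivalence the base is fully converted to CH3NH3+; total volume = 0.08702 L, so [CH3NH3+] = 0.006755/0.08702 = 0.07762 M.
Ka(CH3NH3+) = Kw/Kb = 1.0e-14 / 4.4 x 10^-4 = 2.27e-11.
[H^+] = sqrt(Ka x [CH3NH3+]) = sqrt(2.27e-11 x 0.07762) = 1.33e-6 M.
pH = -log(1.33e-6) = 5.88.

5.88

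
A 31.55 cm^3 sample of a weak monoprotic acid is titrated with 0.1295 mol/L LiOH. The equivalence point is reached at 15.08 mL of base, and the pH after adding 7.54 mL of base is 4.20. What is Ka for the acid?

6.3 x 10^-5

7.54 mL is half of the equivalence volume, so this is the half-equivalence point where [HA] = [A^-].
At half-equivalence pH = pKa, so pKa = 4.20.
Ka = 10^(-4.20) = 6.3 x 10^-5.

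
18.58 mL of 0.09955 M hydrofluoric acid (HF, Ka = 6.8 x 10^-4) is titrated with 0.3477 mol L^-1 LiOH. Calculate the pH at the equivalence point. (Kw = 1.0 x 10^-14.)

n(HF) = 0.09955 x 0.01858 = 0.001850 mol; V(LiOH) at equivalence = 0.001850/0.3477 = 0.005320 L.
At equivalence all the acid is converted to F-; total volume = 0.01858 + 0.005320 = 0.02390 L, so [F-] = 0.001850/0.02390 = 0.07739 M.
Kb = Kw/Ka = 1.0e-14 / 6.8 x 10^-4 = 1.47e-11.
[OH^-] = sqrt(Kb x [F-]) = sqrt(1.47e-11 x 0.07739) = 1.07e-6 M.
pOH = 5.97, so pH = 14.00 - 5.97 = 8.03.

8.03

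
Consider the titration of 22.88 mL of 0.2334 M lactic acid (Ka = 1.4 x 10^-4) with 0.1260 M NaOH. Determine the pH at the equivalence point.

8.38

n(HC3H5O3) = 0.2334 x 0.02288 = 0.005340 mol; V(NaOH) at equivalence = 0.005340/0.1260 = 0.04238 L.
At equivalence all the acid is converted to C3H5O3-; total volume = 0.02288 + 0.04238 = 0.06526 L, so [C3H5O3-] = 0.005340/0.06526 = 0.08183 M.
Kb = Kw/Ka = 1.0e-14 / 1.4 x 10^-4 = 7.14e-11.
[OH^-] = sqrt(Kb x [C3H5O3-]) = sqrt(7.14e-11 x 0.08183) = 2.42e-6 M.
pOH = 5.62, so pH = 14.00 - 5.62 = 8.38.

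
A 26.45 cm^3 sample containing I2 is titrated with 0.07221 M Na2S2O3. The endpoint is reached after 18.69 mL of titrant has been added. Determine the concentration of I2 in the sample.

0.0255 M

n(Na2S2O3) = 0.07221 x 0.01869 = 0.001350 mol.
From the balanced equation, 2 mol Na2S2O3 reacts with 1 mol I2, so n(I2) = 0.001350 x 1/2 = 0.0006748 mol.
[I2] = 0.0006748 / 0.02645 L = 0.0255 M.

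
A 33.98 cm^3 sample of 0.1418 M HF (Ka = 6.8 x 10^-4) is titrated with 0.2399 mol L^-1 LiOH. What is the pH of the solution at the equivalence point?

8.06

n(HF) = 0.1418 x 0.03398 = 0.004818 mol; V(LiOH) at equivalence = 0.004818/0.2399 = 0.02008 L.
At equivalence all the acid is converted to F-; total volume = 0.03398 + 0.02008 = 0.05406 L, so [F-] = 0.004818/0.05406 = 0.08912 M.
Kb = Kw/Ka = 1.0e-14 / 6.8 x 10^-4 = 1.47e-11.
[OH^-] = sqrt(Kb x [F-]) = sqrt(1.47e-11 x 0.08912) = 1.14e-6 M.
pOH = 5.94, so pH = 14.00 - 5.94 = 8.06.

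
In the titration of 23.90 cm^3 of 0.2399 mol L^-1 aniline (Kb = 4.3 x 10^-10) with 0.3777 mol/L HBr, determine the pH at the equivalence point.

n(C6H5NH2) = 0.2399 x 0.02390 = 0.005734 mol; V(HBr) at equivalence = 0.005734/0.3777 = 0.01518 L.
At equivalence the base is fully converted to C6H5NH3+; total volume = 0.03908 L, so [C6H5NH3+] = 0.005734/0.03908 = 0.1467 M.
Ka(C6H5NH3+) = Kw/Kb = 1.0e-14 / 4.3 x 10^-10 = 2.33e-5.
[H^+] = sqrt(Ka x [C6H5NH3+]) = sqrt(2.33e-5 x 0.1467) = 0.00185 M.
pH = -log(0.00185) = 2.73.

2.73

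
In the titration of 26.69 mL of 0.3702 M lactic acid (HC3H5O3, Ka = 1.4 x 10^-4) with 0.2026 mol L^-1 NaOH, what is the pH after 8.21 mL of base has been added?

3.16

Initial n(HC3H5O3) = 0.3702 x 0.02669 = 0.009881 mol.
n(NaOH) added = 0.2026 x 0.008210 = 0.001663 mol, converting that many moles of HC3H5O3 to C3H5O3-.
Remaining n(HC3H5O3) = 0.008217 mol; n(C3H5O3-) = 0.001663 mol.
By Henderson-Hasselbalch, pH = pKa + log([A^-]/[HA]) = 3.85 + log(0.001663/0.008217) = 3.85 + (-0.69) = 3.16.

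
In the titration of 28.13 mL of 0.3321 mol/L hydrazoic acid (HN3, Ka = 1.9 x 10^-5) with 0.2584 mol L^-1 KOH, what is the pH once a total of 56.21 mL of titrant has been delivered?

n(acid) = 0.3321 x 0.02813 = 0.009342 mol; n(KOH) added = 0.2584 x 0.05621 = 0.01452 mol.
Base is in excess by 0.01452 - 0.009342 = 0.005183 mol in a total volume of 0.08434 L.
[OH^-] = 0.005183/0.08434 = 0.06145 M, so pOH = 1.21 and pH = 14.00 - 1.21 = 12.79.

12.79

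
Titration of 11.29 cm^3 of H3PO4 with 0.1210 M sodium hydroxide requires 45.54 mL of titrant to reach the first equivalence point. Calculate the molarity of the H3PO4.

0.488 M

n(NaOH) = 0.1210 x 0.04554 = 0.005510 mol.
At the first equivalence point, 1 mol OH^- react per mol H3PO4, so n(H3PO4) = 0.005510 / 1 = 0.005510 mol.
[H3PO4] = 0.005510 / 0.01129 L = 0.488 M.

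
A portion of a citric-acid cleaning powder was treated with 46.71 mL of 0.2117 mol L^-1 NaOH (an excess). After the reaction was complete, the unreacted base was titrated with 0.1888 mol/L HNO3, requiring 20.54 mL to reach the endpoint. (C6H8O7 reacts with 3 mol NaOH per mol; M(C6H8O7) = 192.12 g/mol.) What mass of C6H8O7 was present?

0.385 g

Total n(NaOH) added = 0.2117 x 0.04671 = 0.009889 mol.
n(HNO3) used = 0.1888 x 0.02054 = 0.003878 mol, which equals the excess n(NaOH).
So n(NaOH) consumed by the sample = 0.009889 - 0.003878 = 0.006011 mol.
n(C6H8O7) = 0.006011 / 3 = 0.002004 mol.
mass = 0.002004 mol x 192.12 g/mol = 0.385 g.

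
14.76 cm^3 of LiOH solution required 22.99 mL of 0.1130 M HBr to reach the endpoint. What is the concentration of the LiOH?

n(HBr) delivered = 0.1130 x 0.02299 = 0.002598 mol.
For a 1:1 reaction, n(LiOH) = 0.002598 mol.
[LiOH] = 0.002598 mol / 0.01476 L = 0.176 M.

0.176 M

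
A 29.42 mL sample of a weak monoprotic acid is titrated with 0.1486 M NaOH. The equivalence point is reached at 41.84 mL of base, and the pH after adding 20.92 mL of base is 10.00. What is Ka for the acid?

20.92 mL is half of the equivalence volume, so this is the half-equivalence point where [HA] = [A^-].
At half-equivalence pH = pKa, so pKa = 10.00.
Ka = 10^(-10.00) = 1.0 x 10^-10.

1.0 x 10^-10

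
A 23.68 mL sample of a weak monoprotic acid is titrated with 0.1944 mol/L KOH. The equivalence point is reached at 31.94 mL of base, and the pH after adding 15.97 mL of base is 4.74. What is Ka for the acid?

1.8 x 10^-5

15.97 mL is half of the equivalence volume, so this is the half-equivalence point where [HA] = [A^-].
At half-equivalence pH = pKa, so pKa = 4.74.
Ka = 10^(-4.74) = 1.8 x 10^-5.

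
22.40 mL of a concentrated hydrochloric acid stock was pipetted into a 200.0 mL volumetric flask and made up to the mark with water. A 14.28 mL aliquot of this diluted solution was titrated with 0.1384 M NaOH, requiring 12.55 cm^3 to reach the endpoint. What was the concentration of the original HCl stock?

n(NaOH) = 0.1384 x 0.01255 = 0.001737 mol.
n(HCl) in the aliquot = 0.001737 mol.
[diluted HCl] = 0.001737 / 0.01428 = 0.1216 M.
Dilution factor = 200.0/22.40 = 8.929, so [stock] = 0.1216 x 8.929 = 1.09 M.

1.09 M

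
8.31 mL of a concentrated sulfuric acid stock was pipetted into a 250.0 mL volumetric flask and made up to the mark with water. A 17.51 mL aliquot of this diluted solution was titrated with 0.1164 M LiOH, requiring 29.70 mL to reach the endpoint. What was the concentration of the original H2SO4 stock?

2.97 M

n(LiOH) = 0.1164 x 0.02970 = 0.003457 mol.
n(H2SO4) in the aliquot = 0.003457 x 1/2 = 0.001729 mol.
[diluted H2SO4] = 0.001729 / 0.01751 = 0.09872 M.
Dilution factor = 250.0/8.310 = 30.08, so [stock] = 0.09872 x 30.08 = 2.97 M.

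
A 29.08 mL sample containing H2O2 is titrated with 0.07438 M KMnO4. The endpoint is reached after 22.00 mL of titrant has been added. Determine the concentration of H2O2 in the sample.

0.141 M

n(KMnO4) = 0.07438 x 0.02200 = 0.001636 mol.
From the balanced equation, 2 mol KMnO4 reacts with 5 mol H2O2, so n(H2O2) = 0.001636 x 5/2 = 0.004091 mol.
[H2O2] = 0.004091 / 0.02908 L = 0.141 M.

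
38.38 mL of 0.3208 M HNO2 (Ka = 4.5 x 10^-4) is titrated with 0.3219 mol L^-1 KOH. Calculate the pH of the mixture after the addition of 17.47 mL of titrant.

3.27

Initial n(HNO2) = 0.3208 x 0.03838 = 0.01231 mol.
n(KOH) added = 0.3219 x 0.01747 = 0.005624 mol, converting that many moles of HNO2 to NO2-.
Remaining n(HNO2) = 0.006689 mol; n(NO2-) = 0.005624 mol.
By Henderson-Hasselbalch, pH = pKa + log([A^-]/[HA]) = 3.35 + log(0.005624/0.006689) = 3.35 + (-0.08) = 3.27.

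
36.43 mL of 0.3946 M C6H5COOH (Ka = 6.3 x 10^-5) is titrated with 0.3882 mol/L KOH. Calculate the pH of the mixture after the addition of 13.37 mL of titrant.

Initial n(C6H5COOH) = 0.3946 x 0.03643 = 0.01438 mol.
n(KOH) added = 0.3882 x 0.01337 = 0.005190 mol, converting that many moles of C6H5COOH to C6H5COO-.
Remaining n(C6H5COOH) = 0.009185 mol; n(C6H5COO-) = 0.005190 mol.
By Henderson-Hasselbalch, pH = pKa + log([A^-]/[HA]) = 4.20 + log(0.005190/0.009185) = 4.20 + (-0.25) = 3.95.

3.95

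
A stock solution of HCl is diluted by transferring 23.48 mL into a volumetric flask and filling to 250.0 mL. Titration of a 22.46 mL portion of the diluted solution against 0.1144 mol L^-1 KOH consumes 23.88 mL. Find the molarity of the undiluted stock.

1.30 M

n(KOH) = 0.1144 x 0.02388 = 0.002732 mol.
n(HCl) in the aliquot = 0.002732 mol.
[diluted HCl] = 0.002732 / 0.02246 = 0.1216 M.
Dilution factor = 250.0/23.48 = 10.65, so [stock] = 0.1216 x 10.65 = 1.30 M.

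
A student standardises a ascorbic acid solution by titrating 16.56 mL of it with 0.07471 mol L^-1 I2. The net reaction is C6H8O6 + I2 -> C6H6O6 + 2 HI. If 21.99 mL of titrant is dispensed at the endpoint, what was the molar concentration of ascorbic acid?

n(I2) = 0.07471 x 0.02199 = 0.001643 mol.
From the balanced equation, 1 mol I2 reacts with 1 mol ascorbic acid, so n(ascorbic acid) = 0.001643 x 1/1 = 0.001643 mol.
[ascorbic acid] = 0.001643 / 0.01656 L = 0.0992 M.

0.0992 M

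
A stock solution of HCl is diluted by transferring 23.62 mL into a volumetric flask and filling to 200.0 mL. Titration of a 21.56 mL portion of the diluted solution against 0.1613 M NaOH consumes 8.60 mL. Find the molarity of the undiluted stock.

0.545 M

n(NaOH) = 0.1613 x 0.008600 = 0.001387 mol.
n(HCl) in the aliquot = 0.001387 mol.
[diluted HCl] = 0.001387 / 0.02156 = 0.06434 M.
Dilution factor = 200.0/23.62 = 8.467, so [stock] = 0.06434 x 8.467 = 0.545 M.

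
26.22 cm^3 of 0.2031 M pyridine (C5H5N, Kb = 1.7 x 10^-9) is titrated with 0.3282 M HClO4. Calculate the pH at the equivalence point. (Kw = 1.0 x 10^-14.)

n(C5H5N) = 0.2031 x 0.02622 = 0.005325 mol; V(HClO4) at equivalence = 0.005325/0.3282 = 0.01623 L.
At equivalence the base is fully converted to C5H5NH+; total volume = 0.04245 L, so [C5H5NH+] = 0.005325/0.04245 = 0.1255 M.
Ka(C5H5NH+) = Kw/Kb = 1.0e-14 / 1.7 x 10^-9 = 5.88e-6.
[H^+] = sqrt(Ka x [C5H5NH+]) = sqrt(5.88e-6 x 0.1255) = 0.000859 M.
pH = -log(0.000859) = 3.07.

3.07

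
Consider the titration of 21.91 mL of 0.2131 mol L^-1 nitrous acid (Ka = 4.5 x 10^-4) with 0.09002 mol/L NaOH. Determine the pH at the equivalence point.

8.07

n(HNO2) = 0.2131 x 0.02191 = 0.004669 mol; V(NaOH) at equivalence = 0.004669/0.09002 = 0.05187 L.
At equivalence all the acid is converted to NO2-; total volume = 0.02191 + 0.05187 = 0.07378 L, so [NO2-] = 0.004669/0.07378 = 0.06329 M.
Kb = Kw/Ka = 1.0e-14 / 4.5 x 10^-4 = 2.22e-11.
[OH^-] = sqrt(Kb x [NO2-]) = sqrt(2.22e-11 x 0.06329) = 1.19e-6 M.
pOH = 5.93, so pH = 14.00 - 5.93 = 8.07.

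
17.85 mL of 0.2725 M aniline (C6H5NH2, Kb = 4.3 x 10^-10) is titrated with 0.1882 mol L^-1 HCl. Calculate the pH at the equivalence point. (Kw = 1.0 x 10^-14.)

2.79

n(C6H5NH2) = 0.2725 x 0.01785 = 0.004864 mol; V(HCl) at equivalence = 0.004864/0.1882 = 0.02585 L.
At equivalence the base is fully converted to C6H5NH3+; total volume = 0.04370 L, so [C6H5NH3+] = 0.004864/0.04370 = 0.1113 M.
Ka(C6H5NH3+) = Kw/Kb = 1.0e-14 / 4.3 x 10^-10 = 2.33e-5.
[H^+] = sqrt(Ka x [C6H5NH3+]) = sqrt(2.33e-5 x 0.1113) = 0.00161 M.
pH = -log(0.00161) = 2.79.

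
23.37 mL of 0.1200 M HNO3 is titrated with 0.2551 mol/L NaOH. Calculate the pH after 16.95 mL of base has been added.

n(acid) = 0.1200 x 0.02337 = 0.002804 mol; n(NaOH) added = 0.2551 x 0.01695 = 0.004324 mol.
Base is in excess by 0.004324 - 0.002804 = 0.001520 mol in a total volume of 0.04032 L.
[OH^-] = 0.001520/0.04032 = 0.03769 M, so pOH = 1.42 and pH = 14.00 - 1.42 = 12.58.

12.58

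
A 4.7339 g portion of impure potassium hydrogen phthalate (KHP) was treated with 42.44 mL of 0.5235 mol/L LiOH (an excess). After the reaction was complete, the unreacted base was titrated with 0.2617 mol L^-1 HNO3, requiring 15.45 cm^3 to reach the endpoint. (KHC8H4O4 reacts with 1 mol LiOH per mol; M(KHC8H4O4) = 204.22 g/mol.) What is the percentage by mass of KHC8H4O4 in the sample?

Total n(LiOH) added = 0.5235 x 0.04244 = 0.02222 mol.
n(HNO3) used = 0.2617 x 0.01545 = 0.004043 mol, which equals the excess n(LiOH).
So n(LiOH) consumed by the sample = 0.02222 - 0.004043 = 0.01817 mol.
n(KHC8H4O4) = 0.01817 / 1 = 0.01817 mol.
mass KHC8H4O4 = 0.01817 x 204.22 = 3.712 g, so %KHC8H4O4 = 3.712/4.7339 x 100 = 78.4%.

78.4%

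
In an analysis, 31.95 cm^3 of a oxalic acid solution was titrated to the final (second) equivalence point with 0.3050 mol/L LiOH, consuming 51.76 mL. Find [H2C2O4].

n(LiOH) = 0.3050 x 0.05176 = 0.01579 mol.
At the final (second) equivalence point, 2 mol OH^- react per mol H2C2O4, so n(H2C2O4) = 0.01579 / 2 = 0.007893 mol.
[H2C2O4] = 0.007893 / 0.03195 L = 0.247 M.

0.247 M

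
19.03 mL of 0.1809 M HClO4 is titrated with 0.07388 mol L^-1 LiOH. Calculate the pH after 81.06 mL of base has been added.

12.41

n(acid) = 0.1809 x 0.01903 = 0.003443 mol; n(LiOH) added = 0.07388 x 0.08106 = 0.005989 mol.
Base is in excess by 0.005989 - 0.003443 = 0.002546 mol in a total volume of 0.1001 L.
[OH^-] = 0.002546/0.1001 = 0.02544 M, so pOH = 1.59 and pH = 14.00 - 1.59 = 12.41.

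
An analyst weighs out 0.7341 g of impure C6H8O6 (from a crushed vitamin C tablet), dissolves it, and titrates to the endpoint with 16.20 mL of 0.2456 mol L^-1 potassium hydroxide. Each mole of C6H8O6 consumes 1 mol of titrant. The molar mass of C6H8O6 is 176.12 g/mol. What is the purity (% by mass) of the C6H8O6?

95.5%

n(KOH) = 0.2456 x 0.01620 = 0.003979 mol.
n(C6H8O6) = 0.003979 / 1 = 0.003979 mol.
mass of C6H8O6 = 0.003979 x 176.12 = 0.7007 g.
% purity = 0.7007 / 0.7341 x 100 = 95.5%.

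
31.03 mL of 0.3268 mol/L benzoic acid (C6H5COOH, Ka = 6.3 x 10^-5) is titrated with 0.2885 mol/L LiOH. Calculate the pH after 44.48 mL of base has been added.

n(acid) = 0.3268 x 0.03103 = 0.01014 mol; n(LiOH) added = 0.2885 x 0.04448 = 0.01283 mol.
Base is in excess by 0.01283 - 0.01014 = 0.002692 mol in a total volume of 0.07551 L.
[OH^-] = 0.002692/0.07551 = 0.03565 M, so pOH = 1.45 and pH = 14.00 - 1.45 = 12.55.

12.55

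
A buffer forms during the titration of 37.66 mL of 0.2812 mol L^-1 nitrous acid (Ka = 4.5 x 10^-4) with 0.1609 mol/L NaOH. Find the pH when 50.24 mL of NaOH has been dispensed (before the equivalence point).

3.86

Initial n(HNO2) = 0.2812 x 0.03766 = 0.01059 mol.
n(NaOH) added = 0.1609 x 0.05024 = 0.008084 mol, converting that many moles of HNO2 to NO2-.
Remaining n(HNO2) = 0.002506 mol; n(NO2-) = 0.008084 mol.
By Henderson-Hasselbalch, pH = pKa + log([A^-]/[HA]) = 3.35 + log(0.008084/0.002506) = 3.35 + (+0.51) = 3.86.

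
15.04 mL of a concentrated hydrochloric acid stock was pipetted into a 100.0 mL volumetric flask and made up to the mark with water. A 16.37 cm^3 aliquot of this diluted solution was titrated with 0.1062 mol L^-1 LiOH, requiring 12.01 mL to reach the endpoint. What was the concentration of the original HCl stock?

0.518 M

n(LiOH) = 0.1062 x 0.01201 = 0.001275 mol.
n(HCl) in the aliquot = 0.001275 mol.
[diluted HCl] = 0.001275 / 0.01637 = 0.07791 M.
Dilution factor = 100.0/15.04 = 6.649, so [stock] = 0.07791 x 6.649 = 0.518 M.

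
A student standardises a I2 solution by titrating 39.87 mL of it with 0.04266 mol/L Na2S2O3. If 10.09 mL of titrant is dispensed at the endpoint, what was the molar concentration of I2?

n(Na2S2O3) = 0.04266 x 0.01009 = 0.0004304 mol.
From the balanced equation, 2 mol Na2S2O3 reacts with 1 mol I2, so n(I2) = 0.0004304 x 1/2 = 0.0002152 mol.
[I2] = 0.0002152 / 0.03987 L = 0.00540 M.

0.00540 M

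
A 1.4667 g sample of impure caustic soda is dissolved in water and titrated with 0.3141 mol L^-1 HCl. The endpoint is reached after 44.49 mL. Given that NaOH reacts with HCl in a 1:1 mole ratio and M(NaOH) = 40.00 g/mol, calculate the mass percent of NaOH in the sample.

n(HCl) = 0.3141 x 0.04449 = 0.01397 mol.
n(NaOH) = 0.01397 / 1 = 0.01397 mol.
mass of NaOH = 0.01397 x 40.00 = 0.5590 g.
% purity = 0.5590 / 1.4667 x 100 = 38.1%.

38.1%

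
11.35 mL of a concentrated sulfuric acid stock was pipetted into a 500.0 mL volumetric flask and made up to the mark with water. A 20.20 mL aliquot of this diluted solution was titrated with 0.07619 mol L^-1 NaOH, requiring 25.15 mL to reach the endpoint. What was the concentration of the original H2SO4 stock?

2.09 M

n(NaOH) = 0.07619 x 0.02515 = 0.001916 mol.
n(H2SO4) in the aliquot = 0.001916 x 1/2 = 0.0009581 mol.
[diluted H2SO4] = 0.0009581 / 0.02020 = 0.04743 M.
Dilution factor = 500.0/11.35 = 44.05, so [stock] = 0.04743 x 44.05 = 2.09 M.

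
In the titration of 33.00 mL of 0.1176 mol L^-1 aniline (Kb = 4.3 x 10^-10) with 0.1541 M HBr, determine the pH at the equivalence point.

n(C6H5NH2) = 0.1176 x 0.03300 = 0.003881 mol; V(HBr) at equivalence = 0.003881/0.1541 = 0.02518 L.
At equivalence the base is fully converted to C6H5NH3+; total volume = 0.05818 L, so [C6H5NH3+] = 0.003881/0.05818 = 0.06670 M.
Ka(C6H5NH3+) = Kw/Kb = 1.0e-14 / 4.3 x 10^-10 = 2.33e-5.
[H^+] = sqrt(Ka x [C6H5NH3+]) = sqrt(2.33e-5 x 0.06670) = 0.00125 M.
pH = -log(0.00125) = 2.90.

2.90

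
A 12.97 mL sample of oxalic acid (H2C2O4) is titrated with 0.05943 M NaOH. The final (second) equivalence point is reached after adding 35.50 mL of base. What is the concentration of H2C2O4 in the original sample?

0.0813 M

n(NaOH) = 0.05943 x 0.03550 = 0.002110 mol.
At the final (second) equivalence point, 2 mol OH^- react per mol H2C2O4, so n(H2C2O4) = 0.002110 / 2 = 0.001055 mol.
[H2C2O4] = 0.001055 / 0.01297 L = 0.0813 M.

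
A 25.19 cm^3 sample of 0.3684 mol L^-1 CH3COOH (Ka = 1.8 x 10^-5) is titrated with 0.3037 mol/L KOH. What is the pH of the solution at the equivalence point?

n(CH3COOH) = 0.3684 x 0.02519 = 0.009280 mol; V(KOH) at equivalence = 0.009280/0.3037 = 0.03056 L.
At equivalence all the acid is converted to CH3COO-; total volume = 0.02519 + 0.03056 = 0.05575 L, so [CH3COO-] = 0.009280/0.05575 = 0.1665 M.
Kb = Kw/Ka = 1.0e-14 / 1.8 x 10^-5 = 5.56e-10.
[OH^-] = sqrt(Kb x [CH3COO-]) = sqrt(5.56e-10 x 0.1665) = 9.62e-6 M.
pOH = 5.02, so pH = 14.00 - 5.02 = 8.98.

8.98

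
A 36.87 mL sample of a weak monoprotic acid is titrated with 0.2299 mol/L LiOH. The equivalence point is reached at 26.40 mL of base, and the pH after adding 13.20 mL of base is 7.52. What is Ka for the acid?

3.0 x 10^-8

13.20 mL is half of the equivalence volume, so this is the half-equivalence point where [HA] = [A^-].
At half-equivalence pH = pKa, so pKa = 7.52.
Ka = 10^(-7.52) = 3.0 x 10^-8.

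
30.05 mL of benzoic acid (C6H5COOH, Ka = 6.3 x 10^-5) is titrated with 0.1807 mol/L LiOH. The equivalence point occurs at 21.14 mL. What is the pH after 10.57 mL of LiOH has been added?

4.20

10.57 mL is exactly half the equivalence volume (21.14/2), i.e. the half-equivalence point.
There, n(HA) = n(A^-), so pH = pKa = -log(6.3 x 10^-5) = 4.20.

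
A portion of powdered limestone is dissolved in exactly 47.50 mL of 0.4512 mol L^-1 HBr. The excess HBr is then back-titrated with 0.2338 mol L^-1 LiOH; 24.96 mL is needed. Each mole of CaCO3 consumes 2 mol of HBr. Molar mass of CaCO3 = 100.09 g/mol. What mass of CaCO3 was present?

Total n(HBr) added = 0.4512 x 0.04750 = 0.02143 mol.
n(LiOH) used = 0.2338 x 0.02496 = 0.005836 mol, which equals the excess n(HBr).
So n(HBr) consumed by the sample = 0.02143 - 0.005836 = 0.01560 mol.
n(CaCO3) = 0.01560 / 2 = 0.007798 mol.
mass = 0.007798 mol x 100.09 g/mol = 0.781 g.

0.781 g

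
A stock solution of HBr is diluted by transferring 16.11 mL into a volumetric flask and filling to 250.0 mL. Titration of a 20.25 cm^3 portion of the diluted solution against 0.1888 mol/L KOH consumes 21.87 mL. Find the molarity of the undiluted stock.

n(KOH) = 0.1888 x 0.02187 = 0.004129 mol.
n(HBr) in the aliquot = 0.004129 mol.
[diluted HBr] = 0.004129 / 0.02025 = 0.2039 M.
Dilution factor = 250.0/16.11 = 15.52, so [stock] = 0.2039 x 15.52 = 3.16 M.

3.16 M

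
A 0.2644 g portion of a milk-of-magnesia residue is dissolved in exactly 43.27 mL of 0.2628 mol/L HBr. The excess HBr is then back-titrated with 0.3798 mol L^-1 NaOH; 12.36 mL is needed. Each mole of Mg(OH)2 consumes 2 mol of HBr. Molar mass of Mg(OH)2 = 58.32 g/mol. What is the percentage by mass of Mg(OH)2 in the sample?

Total n(HBr) added = 0.2628 x 0.04327 = 0.01137 mol.
n(NaOH) used = 0.3798 x 0.01236 = 0.004694 mol, which equals the excess n(HBr).
So n(HBr) consumed by the sample = 0.01137 - 0.004694 = 0.006677 mol.
n(Mg(OH)2) = 0.006677 / 2 = 0.003339 mol.
mass Mg(OH)2 = 0.003339 x 58.32 = 0.1947 g, so %Mg(OH)2 = 0.1947/0.2644 x 100 = 73.6%.

73.6%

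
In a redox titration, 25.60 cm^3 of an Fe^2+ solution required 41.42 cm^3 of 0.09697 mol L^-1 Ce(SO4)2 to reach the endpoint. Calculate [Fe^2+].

n(Ce(SO4)2) = 0.09697 x 0.04142 = 0.004016 mol.
From the balanced equation, 1 mol Ce(SO4)2 reacts with 1 mol Fe^2+, so n(Fe^2+) = 0.004016 x 1/1 = 0.004016 mol.
[Fe^2+] = 0.004016 / 0.02560 L = 0.157 M.

0.157 M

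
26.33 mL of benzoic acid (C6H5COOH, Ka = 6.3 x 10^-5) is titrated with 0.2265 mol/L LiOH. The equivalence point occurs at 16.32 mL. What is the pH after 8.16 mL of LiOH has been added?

4.20

8.16 mL is exactly half the equivalence volume (16.32/2), i.e. the half-equivalence point.
There, n(HA) = n(A^-), so pH = pKa = -log(6.3 x 10^-5) = 4.20.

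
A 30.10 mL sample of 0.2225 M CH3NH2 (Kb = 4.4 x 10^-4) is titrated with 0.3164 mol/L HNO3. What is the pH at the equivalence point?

5.76

n(CH3NH2) = 0.2225 x 0.03010 = 0.006697 mol; V(HNO3) at equivalence = 0.006697/0.3164 = 0.02117 L.
At equivalence the base is fully converted to CH3NH3+; total volume = 0.05127 L, so [CH3NH3+] = 0.006697/0.05127 = 0.1306 M.
Ka(CH3NH3+) = Kw/Kb = 1.0e-14 / 4.4 x 10^-4 = 2.27e-11.
[H^+] = sqrt(Ka x [CH3NH3+]) = sqrt(2.27e-11 x 0.1306) = 1.72e-6 M.
pH = -log(1.72e-6) = 5.76.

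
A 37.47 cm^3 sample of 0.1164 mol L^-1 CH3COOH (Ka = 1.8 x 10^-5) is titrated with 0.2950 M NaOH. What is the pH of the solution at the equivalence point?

n(CH3COOH) = 0.1164 x 0.03747 = 0.004362 mol; V(NaOH) at equivalence = 0.004362/0.2950 = 0.01478 L.
At equivalence all the acid is converted to CH3COO-; total volume = 0.03747 + 0.01478 = 0.05225 L, so [CH3COO-] = 0.004362/0.05225 = 0.08347 M.
Kb = Kw/Ka = 1.0e-14 / 1.8 x 10^-5 = 5.56e-10.
[OH^-] = sqrt(Kb x [CH3COO-]) = sqrt(5.56e-10 x 0.08347) = 6.81e-6 M.
pOH = 5.17, so pH = 14.00 - 5.17 = 8.83.

8.83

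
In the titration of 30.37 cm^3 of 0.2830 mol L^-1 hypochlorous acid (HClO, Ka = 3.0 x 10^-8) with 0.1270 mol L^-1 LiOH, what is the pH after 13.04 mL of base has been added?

Initial n(HClO) = 0.2830 x 0.03037 = 0.008595 mol.
n(LiOH) added = 0.1270 x 0.01304 = 0.001656 mol, converting that many moles of HClO to ClO-.
Remaining n(HClO) = 0.006939 mol; n(ClO-) = 0.001656 mol.
By Henderson-Hasselbalch, pH = pKa + log([A^-]/[HA]) = 7.52 + log(0.001656/0.006939) = 7.52 + (-0.62) = 6.90.

6.90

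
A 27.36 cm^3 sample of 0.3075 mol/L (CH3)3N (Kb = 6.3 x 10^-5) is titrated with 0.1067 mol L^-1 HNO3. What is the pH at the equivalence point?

n((CH3)3N) = 0.3075 x 0.02736 = 0.008413 mol; V(HNO3) at equivalence = 0.008413/0.1067 = 0.07885 L.
At equivalence the base is fully converted to (CH3)3NH+; total volume = 0.1062 L, so [(CH3)3NH+] = 0.008413/0.1062 = 0.07921 M.
Ka((CH3)3NH+) = Kw/Kb = 1.0e-14 / 6.3 x 10^-5 = 1.59e-10.
[H^+] = sqrt(Ka x [(CH3)3NH+]) = sqrt(1.59e-10 x 0.07921) = 3.55e-6 M.
pH = -log(3.55e-6) = 5.45.

5.45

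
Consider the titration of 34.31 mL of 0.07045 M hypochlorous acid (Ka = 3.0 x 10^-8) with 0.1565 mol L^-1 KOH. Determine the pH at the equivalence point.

n(HClO) = 0.07045 x 0.03431 = 0.002417 mol; V(KOH) at equivalence = 0.002417/0.1565 = 0.01544 L.
At equivalence all the acid is converted to ClO-; total volume = 0.03431 + 0.01544 = 0.04975 L, so [ClO-] = 0.002417/0.04975 = 0.04858 M.
Kb = Kw/Ka = 1.0e-14 / 3.0 x 10^-8 = 3.33e-7.
[OH^-] = sqrt(Kb x [ClO-]) = sqrt(3.33e-7 x 0.04858) = 0.000127 M.
pOH = 3.90, so pH = 14.00 - 3.90 = 10.10.

10.10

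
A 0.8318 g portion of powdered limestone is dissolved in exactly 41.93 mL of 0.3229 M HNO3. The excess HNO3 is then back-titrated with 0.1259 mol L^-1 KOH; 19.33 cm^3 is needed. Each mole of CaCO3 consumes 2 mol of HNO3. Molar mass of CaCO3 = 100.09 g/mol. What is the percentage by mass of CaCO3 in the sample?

Total n(HNO3) added = 0.3229 x 0.04193 = 0.01354 mol.
n(KOH) used = 0.1259 x 0.01933 = 0.002434 mol, which equals the excess n(HNO3).
So n(HNO3) consumed by the sample = 0.01354 - 0.002434 = 0.01111 mol.
n(CaCO3) = 0.01111 / 2 = 0.005553 mol.
mass CaCO3 = 0.005553 x 100.09 = 0.5558 g, so %CaCO3 = 0.5558/0.8318 x 100 = 66.8%.

66.8%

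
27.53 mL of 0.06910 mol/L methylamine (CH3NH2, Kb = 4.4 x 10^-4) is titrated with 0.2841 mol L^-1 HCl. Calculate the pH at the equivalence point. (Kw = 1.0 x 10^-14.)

n(CH3NH2) = 0.06910 x 0.02753 = 0.001902 mol; V(HCl) at equivalence = 0.001902/0.2841 = 0.006696 L.
At equivalence the base is fully converted to CH3NH3+; total volume = 0.03423 L, so [CH3NH3+] = 0.001902/0.03423 = 0.05558 M.
Ka(CH3NH3+) = Kw/Kb = 1.0e-14 / 4.4 x 10^-4 = 2.27e-11.
[H^+] = sqrt(Ka x [CH3NH3+]) = sqrt(2.27e-11 x 0.05558) = 1.12e-6 M.
pH = -log(1.12e-6) = 5.95.

5.95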